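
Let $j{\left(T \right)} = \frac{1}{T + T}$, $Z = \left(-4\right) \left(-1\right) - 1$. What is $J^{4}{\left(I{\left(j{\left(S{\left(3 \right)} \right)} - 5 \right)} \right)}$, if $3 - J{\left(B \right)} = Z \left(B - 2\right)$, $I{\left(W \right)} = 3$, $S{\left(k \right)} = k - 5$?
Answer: $0$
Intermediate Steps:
$S{\left(k \right)} = -5 + k$
$Z = 3$ ($Z = 4 - 1 = 3$)
$j{\left(T \right)} = \frac{1}{2 T}$
$J{\left(B \right)} = 9 - 3 B$ ($J{\left(B \right)} = 3 - 3 \left(B - 2\right) = 3 - 3 \left(-2 + B\right) = 3 - \left(-6 + 3 B\right) = 9 - 3 B$)
$J^{4}{\left(I{\left(j{\left(S{\left(3 \right)} \right)} - 5 \right)} \right)} = \left(9 - 9\right)^{4} = 0^{4} = 0$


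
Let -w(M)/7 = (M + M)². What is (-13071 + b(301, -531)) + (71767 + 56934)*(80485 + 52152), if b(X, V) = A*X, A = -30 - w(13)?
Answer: 17071916768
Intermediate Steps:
w(M) = -28*M² (w(M) = -7*(M + M)² = -7*4*M² = -28*M²)
A = 4702 (A = -30 - (-28)*13² = -30 - (-28)*169 = -30 - 1*(-4732) = -30 + 4732 = 4702)
b(X, V) = 4702*X
(-13071 + b(301, -531)) + (71767 + 56934)*(80485 + 52152) = (-13071 + 4702*301) + (71767 + 56934)*(80485 + 52152) = (-13071 + 1415302) + 128701*132637 = 1402231 + 17070514537 = 17071916768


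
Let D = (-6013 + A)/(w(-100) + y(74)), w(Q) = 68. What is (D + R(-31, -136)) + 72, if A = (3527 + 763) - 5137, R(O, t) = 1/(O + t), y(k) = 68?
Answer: 122377/5678 ≈ 21.553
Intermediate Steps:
A = -847 (A = 4290 - 5137 = -847)
D = -1715/34 (D = (-6013 - 847)/(68 + 68) = -6860/136 = -6860*1/136 = -1715/34 ≈ -50.441)
(D + R(-31, -136)) + 72 = (-1715/34 + 1/(-31 - 136)) + 72 = (-1715/34 + 1/(-167)) + 72 = (-1715/34 - 1/167) + 72 = -286439/5678 + 72 = 122377/5678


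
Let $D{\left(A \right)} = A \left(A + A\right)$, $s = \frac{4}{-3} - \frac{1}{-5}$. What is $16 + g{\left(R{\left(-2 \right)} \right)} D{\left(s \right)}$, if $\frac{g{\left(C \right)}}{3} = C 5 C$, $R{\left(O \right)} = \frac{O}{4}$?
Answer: $\frac{769}{30} \approx 25.633$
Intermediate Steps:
$R{\left(O \right)} = \frac{O}{4}$ ($R{\left(O \right)} = O \frac{1}{4} = \frac{O}{4}$)
$s = - \frac{17}{15}$ ($s = 4 \left(- \frac{1}{3}\right) - - \frac{1}{5} = - \frac{4}{3} + \frac{1}{5} = - \frac{17}{15} \approx -1.1333$)
$D{\left(A \right)} = 2 A^{2}$ ($D{\left(A \right)} = A 2 A = 2 A^{2}$)
$g{\left(C \right)} = 15 C^{2}$ ($g{\left(C \right)} = 3 C 5 C = 3 \cdot 5 C C = 3 \cdot 5 C^{2} = 15 C^{2}$)
$16 + g{\left(R{\left(-2 \right)} \right)} D{\left(s \right)} = 16 + 15 \left(\frac{1}{4} \left(-2\right)\right)^{2} \cdot 2 \left(- \frac{17}{15}\right)^{2} = 16 + 15 \left(- \frac{1}{2}\right)^{2} \cdot 2 \cdot \frac{289}{225} = 16 + 15 \cdot \frac{1}{4} \cdot \frac{578}{225} = 16 + \frac{15}{4} \cdot \frac{578}{225} = 16 + \frac{289}{30} = \frac{769}{30}$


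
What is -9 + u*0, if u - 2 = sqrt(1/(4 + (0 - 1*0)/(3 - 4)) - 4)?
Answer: -9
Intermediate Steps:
u = 2 + I*sqrt(15)/2 (u = 2 + sqrt(1/(4 + (0 - 1*0)/(3 - 4)) - 4) = 2 + sqrt(1/(4 + (0 + 0)/(-1)) - 4) = 2 + sqrt(1/(4 + 0*(-1)) - 4) = 2 + sqrt(1/(4 + 0) - 4) = 2 + sqrt(1/4 - 4) = 2 + sqrt(-15/4) = 2 + I*sqrt(15)/2 ≈ 2.0 + 1.9365*I)
-9 + u*0 = -9 + (2 + I*sqrt(15)/2)*0 = -9 + 0 = -9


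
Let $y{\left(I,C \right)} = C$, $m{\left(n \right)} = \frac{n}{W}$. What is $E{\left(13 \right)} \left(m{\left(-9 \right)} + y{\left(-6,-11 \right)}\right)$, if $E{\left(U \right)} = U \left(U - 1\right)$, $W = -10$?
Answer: $- \frac{7878}{5} \approx -1575.6$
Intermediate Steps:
$m{\left(n \right)} = - \frac{n}{10}$ ($m{\left(n \right)} = \frac{n}{-10} = n \left(- \frac{1}{10}\right) = - \frac{n}{10}$)
$E{\left(U \right)} = U \left(-1 + U\right)$
$E{\left(13 \right)} \left(m{\left(-9 \right)} + y{\left(-6,-11 \right)}\right) = 13 \left(-1 + 13\right) \left(\left(- \frac{1}{10}\right) \left(-9\right) - 11\right) = 13 \cdot 12 \left(\frac{9}{10} - 11\right) = 156 \left(- \frac{101}{10}\right) = - \frac{7878}{5}$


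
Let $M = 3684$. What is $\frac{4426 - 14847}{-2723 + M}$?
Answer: $- \frac{10421}{961} \approx -10.844$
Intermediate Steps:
$\frac{4426 - 14847}{-2723 + M} = \frac{4426 - 14847}{-2723 + 3684} = - \frac{10421}{961}$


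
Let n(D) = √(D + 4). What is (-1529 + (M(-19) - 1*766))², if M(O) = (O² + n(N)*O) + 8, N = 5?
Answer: 3932289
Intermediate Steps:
n(D) = √(4 + D)
M(O) = 8 + O² + 3*O (M(O) = (O² + √(4 + 5)*O) + 8 = (O² + √9*O) + 8 = (O² + 3*O) + 8 = 8 + O² + 3*O)
(-1529 + (M(-19) - 1*766))² = (-1529 + ((8 + (-19)² + 3*(-19)) - 1*766))² = (-1529 + ((8 + 361 - 57) - 766))² = (-1529 + (312 - 766))² = (-1529 - 454)² = (-1983)² = 3932289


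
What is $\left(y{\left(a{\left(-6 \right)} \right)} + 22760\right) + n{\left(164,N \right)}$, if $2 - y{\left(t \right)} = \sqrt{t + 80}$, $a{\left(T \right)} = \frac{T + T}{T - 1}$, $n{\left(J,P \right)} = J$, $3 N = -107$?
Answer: $22926 - \frac{2 \sqrt{1001}}{7} \approx 22917.0$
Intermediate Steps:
$N = - \frac{107}{3}$ ($N = \frac{1}{3} \left(-107\right) = - \frac{107}{3} \approx -35.667$)
$a{\left(T \right)} = \frac{2 T}{-1 + T}$
$y{\left(t \right)} = 2 - \sqrt{80 + t}$ ($y{\left(t \right)} = 2 - \sqrt{t + 80} = 2 - \sqrt{80 + t}$)
$\left(y{\left(a{\left(-6 \right)} \right)} + 22760\right) + n{\left(164,N \right)} = \left(\left(2 - \sqrt{80 + 2 \left(-6\right) \frac{1}{-1 - 6}}\right) + 22760\right) + 164 = \left(\left(2 - \sqrt{80 + 2 \left(-6\right) \frac{1}{-7}}\right) + 22760\right) + 164 = \left(\left(2 - \sqrt{80 + 2 \left(-6\right) \left(- \frac{1}{7}\right)}\right) + 22760\right) + 164 = \left(\left(2 - \sqrt{80 + \frac{12}{7}}\right) + 22760\right) + 164 = \left(\left(2 - \sqrt{\frac{572}{7}}\right) + 22760\right) + 164 = \left(\left(2 - \frac{2 \sqrt{1001}}{7}\right) + 22760\right) + 164 = \left(22762 - \frac{2 \sqrt{1001}}{7}\right) + 164 = 22926 - \frac{2 \sqrt{1001}}{7}$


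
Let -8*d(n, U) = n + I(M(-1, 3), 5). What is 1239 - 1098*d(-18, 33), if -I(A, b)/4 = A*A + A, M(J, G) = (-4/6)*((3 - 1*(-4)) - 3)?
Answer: -7343/2 ≈ -3671.5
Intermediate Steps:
M(J, G) = -8/3 (M(J, G) = (-4*⅙)*((3 + 4) - 3) = -2*(7 - 3)/3 = -⅔*4 = -8/3)
I(A, b) = -4*A - 4*A² (I(A, b) = -4*(A*A + A) = -4*(A² + A) = -4*(A + A²) = -4*A - 4*A²)
d(n, U) = 20/9 - n/8 (d(n, U) = -(n - 4*(-8/3)*(1 - 8/3))/8 = -(n - 4*(-8/3)*(-5/3))/8 = -(n - 160/9)/8 = -(-160/9 + n)/8 = 20/9 - n/8)
1239 - 1098*d(-18, 33) = 1239 - 1098*(20/9 - ⅛*(-18)) = 1239 - 1098*(20/9 + 9/4) = 1239 - 1098*161/36 = 1239 - 9821/2 = -7343/2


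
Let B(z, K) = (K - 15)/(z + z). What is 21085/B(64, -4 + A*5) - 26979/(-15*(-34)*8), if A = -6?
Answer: -215936321/3920 ≈ -55086.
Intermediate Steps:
B(z, K) = (-15 + K)/(2*z) (B(z, K) = (-15 + K)/((2*z)) = (-15 + K)*(1/(2*z)) = (-15 + K)/(2*z))
21085/B(64, -4 + A*5) - 26979/(-15*(-34)*8) = 21085/(((½)*(-15 + (-4 - 6*5))/64)) - 26979/(-15*(-34)*8) = 21085/(((½)*(1/64)*(-15 + (-4 - 30)))) - 26979/(510*8) = 21085/(((½)*(1/64)*(-15 - 34))) - 26979/4080 = 21085/(((½)*(1/64)*(-49))) - 26979*1/4080 = 21085/(-49/128) - 529/80 = 21085*(-128/49) - 529/80 = -2698880/49 - 529/80 = -215936321/3920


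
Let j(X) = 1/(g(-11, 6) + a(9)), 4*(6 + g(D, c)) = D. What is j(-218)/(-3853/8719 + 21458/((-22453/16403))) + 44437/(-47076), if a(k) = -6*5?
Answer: -21138156956549425597/22393537193977109700 ≈ -0.94394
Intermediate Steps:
a(k) = -30
g(D, c) = -6 + D/4
j(X) = -4/155 (j(X) = 1/((-6 + (1/4)*(-11)) - 30) = 1/((-6 - 11/4) - 30) = 1/(-35/4 - 30) = 1/(-155/4) = -4/155)
j(-218)/(-3853/8719 + 21458/((-22453/16403))) + 44437/(-47076) = -4/(155*(-3853/8719 + 21458/((-22453/16403)))) + 44437/(-47076) = -4/(155*(-3853*1/8719 + 21458/((-22453*1/16403)))) + 44437*(-1/47076) = -4/(155*(-3853/8719 + 21458/(-22453/16403))) - 44437/47076 = -4/(155*(-3853/8719 + 21458*(-16403/22453))) - 44437/47076 = -4/(155*(-3853/8719 - 351975574/22453)) - 44437/47076 = -4/(155*(-3068961541115/195767707)) - 44437/47076 = -4/155*(-195767707/3068961541115) - 44437/47076 = 783070828/475689038872825 - 44437/47076 = -21138156956549425597/22393537193977109700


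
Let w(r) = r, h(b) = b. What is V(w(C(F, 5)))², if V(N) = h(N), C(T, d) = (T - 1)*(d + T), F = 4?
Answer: 729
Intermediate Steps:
C(T, d) = (-1 + T)*(T + d)
V(N) = N
V(w(C(F, 5)))² = (4² - 1*4 - 1*5 + 4*5)² = (16 - 4 - 5 + 20)² = 27² = 729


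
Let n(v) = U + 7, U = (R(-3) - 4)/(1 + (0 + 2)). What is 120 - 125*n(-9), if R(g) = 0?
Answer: -1765/3 ≈ -588.33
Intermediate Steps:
U = -4/3 (U = (0 - 4)/(1 + (0 + 2)) = -4/(1 + 2) = -4/3 ≈ -1.3333)
n(v) = 17/3 (n(v) = -4/3 + 7 = 17/3)
120 - 125*n(-9) = 120 - 125*17/3 = 120 - 2125/3 = -1765/3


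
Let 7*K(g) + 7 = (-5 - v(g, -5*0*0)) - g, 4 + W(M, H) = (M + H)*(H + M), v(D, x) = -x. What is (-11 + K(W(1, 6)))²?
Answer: 17956/49 ≈ 366.45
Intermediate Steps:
W(M, H) = -4 + (H + M)² (W(M, H) = -4 + (M + H)*(H + M) = -4 + (H + M)*(H + M) = -4 + (H + M)²)
K(g) = -12/7 - g/7 (K(g) = -1 + ((-5 - (-1)*-5*0*0) - g)/7 = -1 + ((-5 - (-1)*0*0) - g)/7 = -1 + ((-5 - (-1)*0) - g)/7 = -1 + ((-5 - 1*0) - g)/7 = -1 + ((-5 + 0) - g)/7 = -1 + (-5 - g)/7 = -1 + (-5/7 - g/7) = -12/7 - g/7)
(-11 + K(W(1, 6)))² = (-11 + (-12/7 - (-4 + (6 + 1)²)/7))² = (-11 + (-12/7 - (-4 + 7²)/7))² = (-11 + (-12/7 - (-4 + 49)/7))² = (-11 + (-12/7 - ⅐*45))² = (-11 + (-12/7 - 45/7))² = (-11 - 57/7)² = (-134/7)² = 17956/49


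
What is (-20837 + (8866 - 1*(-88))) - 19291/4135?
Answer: -49155496/4135 ≈ -11888.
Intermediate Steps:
(-20837 + (8866 - 1*(-88))) - 19291/4135 = (-20837 + (8866 + 88)) - 19291*1/4135 = (-20837 + 8954) - 19291/4135 = -11883 - 19291/4135 = -49155496/4135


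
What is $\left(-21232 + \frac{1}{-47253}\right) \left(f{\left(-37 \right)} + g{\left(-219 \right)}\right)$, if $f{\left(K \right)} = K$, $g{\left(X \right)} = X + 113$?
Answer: $\frac{143468424671}{47253} \approx 3.0362 \cdot 10^{6}$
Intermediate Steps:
$g{\left(X \right)} = 113 + X$
$\left(-21232 + \frac{1}{-47253}\right) \left(f{\left(-37 \right)} + g{\left(-219 \right)}\right) = \left(-21232 + \frac{1}{-47253}\right) \left(-37 + \left(113 - 219\right)\right) = \left(-21232 - \frac{1}{47253}\right) \left(-37 - 106\right) = \left(- \frac{1003275697}{47253}\right) \left(-143\right) = \frac{143468424671}{47253}$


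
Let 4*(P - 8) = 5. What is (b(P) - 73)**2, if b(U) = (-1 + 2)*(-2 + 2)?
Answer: 5329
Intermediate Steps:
P = 37/4 (P = 8 + (1/4)*5 = 8 + 5/4 = 37/4 ≈ 9.2500)
b(U) = 0 (b(U) = 1*0 = 0)
(b(P) - 73)**2 = (0 - 73)**2 = (-73)**2 = 5329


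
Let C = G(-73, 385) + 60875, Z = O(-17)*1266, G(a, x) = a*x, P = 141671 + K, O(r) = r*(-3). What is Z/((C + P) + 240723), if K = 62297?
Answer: 64566/477461 ≈ 0.13523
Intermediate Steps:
O(r) = -3*r
P = 203968 (P = 141671 + 62297 = 203968)
Z = 64566 (Z = -3*(-17)*1266 = 51*1266 = 64566)
C = 32770 (C = -73*385 + 60875 = -28105 + 60875 = 32770)
Z/((C + P) + 240723) = 64566/((32770 + 203968) + 240723) = 64566/(236738 + 240723) = 64566/477461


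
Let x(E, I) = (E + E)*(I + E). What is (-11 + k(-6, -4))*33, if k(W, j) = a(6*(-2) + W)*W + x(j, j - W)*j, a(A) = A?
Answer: 1089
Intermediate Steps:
x(E, I) = 2*E*(E + I) (x(E, I) = (2*E)*(E + I) = 2*E*(E + I))
k(W, j) = W*(-12 + W) + 2*j²*(-W + 2*j) (k(W, j) = (6*(-2) + W)*W + (2*j*(j + (j - W)))*j = (-12 + W)*W + (2*j*(-W + 2*j))*j = W*(-12 + W) + 2*j²*(-W + 2*j))
(-11 + k(-6, -4))*33 = (-11 + (-6*(-12 - 6) + 2*(-4)²*(-1*(-6) + 2*(-4))))*33 = (-11 + (-6*(-18) + 2*16*(6 - 8)))*33 = (-11 + (108 + 2*16*(-2)))*33 = (-11 + (108 - 64))*33 = (-11 + 44)*33 = 33*33 = 1089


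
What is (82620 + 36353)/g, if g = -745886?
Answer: -118973/745886 ≈ -0.15951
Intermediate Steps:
(82620 + 36353)/g = (82620 + 36353)/(-745886) = 118973*(-1/745886) = -118973/745886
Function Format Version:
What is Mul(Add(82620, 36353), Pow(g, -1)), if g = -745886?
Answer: Rational(-118973, 745886) ≈ -0.15951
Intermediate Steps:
Mul(Add(82620, 36353), Pow(g, -1)) = Mul(Add(82620, 36353), Pow(-745886, -1)) = Mul(118973, Rational(-1, 745886)) = Rational(-118973, 745886)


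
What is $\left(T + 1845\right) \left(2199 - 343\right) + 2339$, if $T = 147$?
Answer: $3699491$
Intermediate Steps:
$\left(T + 1845\right) \left(2199 - 343\right) + 2339 = \left(147 + 1845\right) \left(2199 - 343\right) + 2339 = 1992 \cdot 1856 + 2339 = 3697152 + 2339 = 3699491$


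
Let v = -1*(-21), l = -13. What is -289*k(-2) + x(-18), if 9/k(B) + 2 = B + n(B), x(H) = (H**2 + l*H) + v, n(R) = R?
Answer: 2025/2 ≈ 1012.5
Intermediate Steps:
v = 21
x(H) = 21 + H**2 - 13*H (x(H) = (H**2 - 13*H) + 21 = 21 + H**2 - 13*H)
k(B) = 9/(-2 + 2*B) (k(B) = 9/(-2 + (B + B)) = 9/(-2 + 2*B))
-289*k(-2) + x(-18) = -2601/(2*(-1 - 2)) + (21 + (-18)**2 - 13*(-18)) = -2601/(2*(-3)) + (21 + 324 + 234) = -2601*(-1)/(2*3) + 579 = -289*(-3/2) + 579 = 867/2 + 579 = 2025/2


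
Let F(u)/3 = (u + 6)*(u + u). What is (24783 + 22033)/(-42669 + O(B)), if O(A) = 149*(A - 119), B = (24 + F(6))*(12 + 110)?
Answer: 1463/257149 ≈ 0.0056893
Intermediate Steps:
F(u) = 6*u*(6 + u) (F(u) = 3*((u + 6)*(u + u)) = 3*((6 + u)*(2*u)) = 3*(2*u*(6 + u)) = 6*u*(6 + u))
B = 55632 (B = (24 + 6*6*(6 + 6))*(12 + 110) = (24 + 6*6*12)*122 = (24 + 432)*122 = 456*122 = 55632)
O(A) = -17731 + 149*A (O(A) = 149*(-119 + A) = -17731 + 149*A)
(24783 + 22033)/(-42669 + O(B)) = (24783 + 22033)/(-42669 + (-17731 + 149*55632)) = 46816/(-42669 + (-17731 + 8289168)) = 46816/(-42669 + 8271437) = 46816/8228768 = 46816*(1/8228768) = 1463/257149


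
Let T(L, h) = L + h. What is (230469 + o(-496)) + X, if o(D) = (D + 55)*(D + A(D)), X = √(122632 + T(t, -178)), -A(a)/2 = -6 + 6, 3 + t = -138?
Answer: 449205 + √122313 ≈ 4.4955e+5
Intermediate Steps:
t = -141 (t = -3 - 138 = -141)
A(a) = 0 (A(a) = -2*(-6 + 6) = -2*0 = 0)
X = √122313 (X = √(122632 + (-141 - 178)) = √(122632 - 319) = √122313 ≈ 349.73)
o(D) = D*(55 + D) (o(D) = (D + 55)*(D + 0) = (55 + D)*D = D*(55 + D))
(230469 + o(-496)) + X = (230469 - 496*(55 - 496)) + √122313 = (230469 - 496*(-441)) + √122313 = (230469 + 218736) + √122313 = 449205 + √122313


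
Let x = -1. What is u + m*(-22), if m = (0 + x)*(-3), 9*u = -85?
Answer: -679/9 ≈ -75.444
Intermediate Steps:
u = -85/9 (u = (⅑)*(-85) = -85/9 ≈ -9.4444)
m = 3 (m = (0 - 1)*(-3) = -1*(-3) = 3)
u + m*(-22) = -85/9 + 3*(-22) = -85/9 - 66 = -679/9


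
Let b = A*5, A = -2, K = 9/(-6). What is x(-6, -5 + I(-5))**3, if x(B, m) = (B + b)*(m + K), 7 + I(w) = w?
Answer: 25934336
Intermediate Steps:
K = -3/2 (K = 9*(-1/6) = -3/2 ≈ -1.5000)
I(w) = -7 + w
b = -10 (b = -2*5 = -10)
x(B, m) = (-10 + B)*(-3/2 + m) (x(B, m) = (B - 10)*(m - 3/2) = (-10 + B)*(-3/2 + m))
x(-6, -5 + I(-5))**3 = (15 - 10*(-5 + (-7 - 5)) - 3/2*(-6) - 6*(-5 + (-7 - 5)))**3 = (15 - 10*(-5 - 12) + 9 - 6*(-5 - 12))**3 = (15 - 10*(-17) + 9 - 6*(-17))**3 = (15 + 170 + 9 + 102)**3 = 296**3 = 25934336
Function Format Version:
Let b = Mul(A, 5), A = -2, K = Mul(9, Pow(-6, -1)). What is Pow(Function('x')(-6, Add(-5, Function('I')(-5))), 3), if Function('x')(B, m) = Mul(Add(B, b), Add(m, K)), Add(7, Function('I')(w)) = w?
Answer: 25934336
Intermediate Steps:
K = Rational(-3, 2) (K = Mul(9, Rational(-1, 6)) = Rational(-3, 2) ≈ -1.5000)
Function('I')(w) = Add(-7, w)
b = -10 (b = Mul(-2, 5) = -10)
Function('x')(B, m) = Mul(Add(-10, B), Add(Rational(-3, 2), m)) (Function('x')(B, m) = Mul(Add(B, -10), Add(m, Rational(-3, 2))) = Mul(Add(-10, B), Add(Rational(-3, 2), m)))
Pow(Function('x')(-6, Add(-5, Function('I')(-5))), 3) = Pow(Add(15, Mul(-10, Add(-5, Add(-7, -5))), Mul(Rational(-3, 2), -6), Mul(-6, Add(-5, Add(-7, -5)))), 3) = Pow(Add(15, Mul(-10, Add(-5, -12)), 9, Mul(-6, Add(-5, -12))), 3) = Pow(Add(15, Mul(-10, -17), 9, Mul(-6, -17)), 3) = Pow(Add(15, 170, 9, 102), 3) = Pow(296, 3) = 25934336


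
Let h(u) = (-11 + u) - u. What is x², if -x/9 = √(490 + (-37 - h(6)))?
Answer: 37584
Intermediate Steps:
h(u) = -11
x = -36*√29 (x = -9*√(490 + (-37 - 1*(-11))) = -9*√(490 + (-37 + 11)) = -9*√(490 - 26) = -36*√29 ≈ -193.87)
x² = (-36*√29)² = 37584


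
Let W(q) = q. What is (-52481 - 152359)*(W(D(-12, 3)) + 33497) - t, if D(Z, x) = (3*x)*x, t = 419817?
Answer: -6867475977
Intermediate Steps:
D(Z, x) = 3*x**2
(-52481 - 152359)*(W(D(-12, 3)) + 33497) - t = (-52481 - 152359)*(3*3**2 + 33497) - 1*419817 = -204840*(3*9 + 33497) - 419817 = -204840*(27 + 33497) - 419817 = -204840*33524 - 419817 = -6867056160 - 419817 = -6867475977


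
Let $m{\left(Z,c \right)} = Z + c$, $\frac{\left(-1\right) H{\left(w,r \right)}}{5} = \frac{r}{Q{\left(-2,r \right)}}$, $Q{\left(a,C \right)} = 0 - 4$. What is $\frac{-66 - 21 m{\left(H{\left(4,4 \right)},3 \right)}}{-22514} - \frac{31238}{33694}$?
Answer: $- \frac{173851984}{189646679} \approx -0.91672$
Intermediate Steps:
$Q{\left(a,C \right)} = -4$
$H{\left(w,r \right)} = \frac{5 r}{4}$ ($H{\left(w,r \right)} = - 5 \frac{r}{-4} = - 5 r \left(- \frac{1}{4}\right) = - 5 \left(- \frac{r}{4}\right) = \frac{5 r}{4}$)
$\frac{-66 - 21 m{\left(H{\left(4,4 \right)},3 \right)}}{-22514} - \frac{31238}{33694} = \frac{-66 - 21 \left(\frac{5}{4} \cdot 4 + 3\right)}{-22514} - \frac{31238}{33694} = \left(-66 - 21 \left(5 + 3\right)\right) \left(- \frac{1}{22514}\right) - \frac{15619}{16847} = \left(-66 - 168\right) \left(- \frac{1}{22514}\right) - \frac{15619}{16847} = \left(-234\right) \left(- \frac{1}{22514}\right) - \frac{15619}{16847} = \frac{117}{11257} - \frac{15619}{16847} = - \frac{173851984}{189646679}$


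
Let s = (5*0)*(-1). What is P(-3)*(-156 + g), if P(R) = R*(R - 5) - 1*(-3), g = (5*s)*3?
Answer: -4212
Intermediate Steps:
s = 0 (s = 0*(-1) = 0)
g = 0 (g = (5*0)*3 = 0*3 = 0)
P(R) = 3 + R*(-5 + R) (P(R) = R*(-5 + R) + 3 = 3 + R*(-5 + R))
P(-3)*(-156 + g) = (3 + (-3)² - 5*(-3))*(-156 + 0) = (3 + 9 + 15)*(-156) = 27*(-156) = -4212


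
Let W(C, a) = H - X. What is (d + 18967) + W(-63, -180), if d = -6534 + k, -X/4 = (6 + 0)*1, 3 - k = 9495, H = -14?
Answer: 2951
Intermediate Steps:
k = -9492 (k = 3 - 1*9495 = 3 - 9495 = -9492)
X = -24 (X = -4*(6 + 0) = -24 ≈ -24.000)
d = -16026 (d = -6534 - 9492 = -16026)
W(C, a) = 10 (W(C, a) = -14 - 1*(-24) = -14 + 24 = 10)
(d + 18967) + W(-63, -180) = (-16026 + 18967) + 10 = 2941 + 10 = 2951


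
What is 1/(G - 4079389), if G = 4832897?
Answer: 1/753508 ≈ 1.3271e-6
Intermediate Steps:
1/(G - 4079389) = 1/(4832897 - 4079389) = 1/753508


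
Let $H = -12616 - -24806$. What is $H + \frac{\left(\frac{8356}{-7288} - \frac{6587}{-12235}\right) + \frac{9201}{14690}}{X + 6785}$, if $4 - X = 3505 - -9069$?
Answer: $\frac{1154652274103162976}{94721269434025} \approx 12190.0$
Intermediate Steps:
$H = 12190$ ($H = -12616 + 24806 = 12190$)
$X = -12570$ ($X = 4 - \left(3505 - -9069\right) = 4 - \left(3505 + 9069\right) = 4 - 12574 = -12570$)
$H + \frac{\left(\frac{8356}{-7288} - \frac{6587}{-12235}\right) + \frac{9201}{14690}}{X + 6785} = 12190 + \frac{\left(\frac{8356}{-7288} - \frac{6587}{-12235}\right) + \frac{9201}{14690}}{-12570 + 6785} = 12190 + \frac{\left(8356 \left(- \frac{1}{7288}\right) - - \frac{6587}{12235}\right) + 9201 \cdot \frac{1}{14690}}{-5785} = 12190 + \left(\left(- \frac{2089}{1822} + \frac{6587}{12235}\right) + \frac{9201}{14690}\right) \left(- \frac{1}{5785}\right) = 12190 + \left(- \frac{13557401}{22292170} + \frac{9201}{14690}\right) \left(- \frac{1}{5785}\right) = 12190 + \frac{297601774}{16373598865} \left(- \frac{1}{5785}\right) = 12190 - \frac{297601774}{94721269434025} = \frac{1154652274103162976}{94721269434025}$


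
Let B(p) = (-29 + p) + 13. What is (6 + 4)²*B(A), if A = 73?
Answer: 5700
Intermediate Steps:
B(p) = -16 + p
(6 + 4)²*B(A) = (6 + 4)²*(-16 + 73) = 10²*57 = 100*57 = 5700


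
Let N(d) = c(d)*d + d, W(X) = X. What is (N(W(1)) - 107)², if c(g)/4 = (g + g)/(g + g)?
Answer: 10404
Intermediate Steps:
c(g) = 4 (c(g) = 4*((g + g)/(g + g)) = 4*((2*g)/((2*g))) = 4*((2*g)*(1/(2*g))) = 4*1 = 4)
N(d) = 5*d (N(d) = 4*d + d = 5*d)
(N(W(1)) - 107)² = (5*1 - 107)² = (5 - 107)² = (-102)² = 10404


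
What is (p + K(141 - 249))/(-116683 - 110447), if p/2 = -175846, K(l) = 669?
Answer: 351023/227130 ≈ 1.5455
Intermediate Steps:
p = -351692 (p = 2*(-175846) = -351692)
(p + K(141 - 249))/(-116683 - 110447) = (-351692 + 669)/(-116683 - 110447) = -351023/(-227130) = -351023*(-1/227130) = 351023/227130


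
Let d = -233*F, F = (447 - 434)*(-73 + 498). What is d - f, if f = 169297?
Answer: -1456622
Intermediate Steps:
F = 5525 (F = 13*425 = 5525)
d = -1287325 (d = -233*5525 = -1287325)
d - f = -1287325 - 1*169297 = -1287325 - 169297 = -1456622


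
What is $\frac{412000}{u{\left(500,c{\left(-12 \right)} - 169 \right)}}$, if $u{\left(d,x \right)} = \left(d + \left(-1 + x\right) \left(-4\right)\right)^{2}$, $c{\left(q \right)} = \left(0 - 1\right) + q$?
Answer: $\frac{12875}{47432} \approx 0.27144$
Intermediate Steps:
$c{\left(q \right)} = -1 + q$
$u{\left(d,x \right)} = \left(4 + d - 4 x\right)^{2}$ ($u{\left(d,x \right)} = \left(d - \left(-4 + 4 x\right)\right)^{2} = \left(4 + d - 4 x\right)^{2}$)
$\frac{412000}{u{\left(500,c{\left(-12 \right)} - 169 \right)}} = \frac{412000}{\left(4 + 500 - 4 \left(\left(-1 - 12\right) - 169\right)\right)^{2}} = \frac{412000}{\left(4 + 500 - 4 \left(-13 - 169\right)\right)^{2}} = \frac{412000}{\left(4 + 500 - -728\right)^{2}} = \frac{412000}{\left(4 + 500 + 728\right)^{2}} = \frac{412000}{1232^{2}} = \frac{412000}{1517824} = 412000 \cdot \frac{1}{1517824} = \frac{12875}{47432}$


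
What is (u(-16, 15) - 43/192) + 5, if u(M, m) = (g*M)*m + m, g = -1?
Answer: 49877/192 ≈ 259.78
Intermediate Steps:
u(M, m) = m - M*m (u(M, m) = (-M)*m + m = -M*m + m = m - M*m)
(u(-16, 15) - 43/192) + 5 = (15*(1 - 1*(-16)) - 43/192) + 5 = (15*(1 + 16) - 43*1/192) + 5 = (15*17 - 43/192) + 5 = (255 - 43/192) + 5 = 48917/192 + 5 = 49877/192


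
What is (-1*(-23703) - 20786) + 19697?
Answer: 22614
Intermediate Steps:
(-1*(-23703) - 20786) + 19697 = (23703 - 20786) + 19697 = 2917 + 19697 = 22614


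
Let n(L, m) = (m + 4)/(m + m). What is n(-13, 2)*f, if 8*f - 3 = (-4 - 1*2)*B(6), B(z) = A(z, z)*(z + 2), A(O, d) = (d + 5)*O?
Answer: -9495/16 ≈ -593.44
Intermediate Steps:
A(O, d) = O*(5 + d) (A(O, d) = (5 + d)*O = O*(5 + d))
n(L, m) = (4 + m)/(2*m) (n(L, m) = (4 + m)/((2*m)) = (4 + m)*(1/(2*m)) = (4 + m)/(2*m))
B(z) = z*(2 + z)*(5 + z) (B(z) = (z*(5 + z))*(z + 2) = (z*(5 + z))*(2 + z) = z*(2 + z)*(5 + z))
f = -3165/8 (f = 3/8 + ((-4 - 1*2)*(6*(2 + 6)*(5 + 6)))/8 = 3/8 + ((-4 - 2)*(6*8*11))/8 = 3/8 + (-6*528)/8 = 3/8 + (⅛)*(-3168) = 3/8 - 396 = -3165/8 ≈ -395.63)
n(-13, 2)*f = ((½)*(4 + 2)/2)*(-3165/8) = ((½)*(½)*6)*(-3165/8) = (3/2)*(-3165/8) = -9495/16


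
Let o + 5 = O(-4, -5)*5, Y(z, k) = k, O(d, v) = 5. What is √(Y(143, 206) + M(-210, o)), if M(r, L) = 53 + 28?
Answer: √287 ≈ 16.941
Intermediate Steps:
o = 20 (o = -5 + 5*5 = -5 + 25 = 20)
M(r, L) = 81
√(Y(143, 206) + M(-210, o)) = √(206 + 81) = √287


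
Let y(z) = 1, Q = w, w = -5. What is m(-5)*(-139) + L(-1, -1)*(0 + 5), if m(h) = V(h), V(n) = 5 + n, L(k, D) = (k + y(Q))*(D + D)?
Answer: 0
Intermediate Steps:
Q = -5
L(k, D) = 2*D*(1 + k) (L(k, D) = (k + 1)*(D + D) = (1 + k)*(2*D) = 2*D*(1 + k))
m(h) = 5 + h
m(-5)*(-139) + L(-1, -1)*(0 + 5) = (5 - 5)*(-139) + (2*(-1)*(1 - 1))*(0 + 5) = 0*(-139) + (2*(-1)*0)*5 = 0 + 0*5 = 0 + 0 = 0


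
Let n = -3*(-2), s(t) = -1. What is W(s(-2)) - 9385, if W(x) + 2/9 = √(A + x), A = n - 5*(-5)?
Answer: -84467/9 + √30 ≈ -9379.8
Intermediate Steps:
n = 6
A = 31 (A = 6 - 5*(-5) = 6 + 25 = 31)
W(x) = -2/9 + √(31 + x)
W(s(-2)) - 9385 = (-2/9 + √(31 - 1)) - 9385 = (-2/9 + √30) - 9385 = -84467/9 + √30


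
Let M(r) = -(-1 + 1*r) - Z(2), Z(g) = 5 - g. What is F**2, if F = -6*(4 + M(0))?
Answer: 144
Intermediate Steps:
M(r) = -2 - r (M(r) = -(-1 + 1*r) - (5 - 1*2) = -(-1 + r) - (5 - 2) = (1 - r) - 1*3 = (1 - r) - 3 = -2 - r)
F = -12 (F = -6*(4 + (-2 - 1*0)) = -6*(4 + (-2 + 0)) = -6*(4 - 2) = -6*2 = -12)
F**2 = (-12)**2 = 144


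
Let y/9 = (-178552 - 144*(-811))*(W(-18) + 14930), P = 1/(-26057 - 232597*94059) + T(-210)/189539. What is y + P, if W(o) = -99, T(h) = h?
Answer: -5431209870590948059299041/658749200539122 ≈ -8.2447e+9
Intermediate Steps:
P = -729862124657/658749200539122 (P = 1/(-26057 - 232597*94059) - 210/189539 = (1/94059)/(-258654) - 210*1/189539 = -1/258654*1/94059 - 30/27077 = -1/24328736586 - 30/27077 = -729862124657/658749200539122 ≈ -0.0011080)
y = -8244730872 (y = 9*((-178552 - 144*(-811))*(-99 + 14930)) = 9*((-178552 + 116784)*14831) = 9*(-61768*14831) = 9*(-916081208) = -8244730872)
y + P = -8244730872 - 729862124657/658749200539122 = -5431209870590948059299041/658749200539122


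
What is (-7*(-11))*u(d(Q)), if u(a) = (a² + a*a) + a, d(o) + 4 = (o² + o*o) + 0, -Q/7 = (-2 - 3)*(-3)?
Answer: 74849719406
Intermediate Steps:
Q = -105 (Q = -7*(-2 - 3)*(-3) = -(-35)*(-3) = -7*15 = -105)
d(o) = -4 + 2*o² (d(o) = -4 + ((o² + o*o) + 0) = -4 + ((o² + o²) + 0) = -4 + (2*o² + 0) = -4 + 2*o²)
u(a) = a + 2*a² (u(a) = (a² + a²) + a = 2*a² + a = a + 2*a²)
(-7*(-11))*u(d(Q)) = (-7*(-11))*((-4 + 2*(-105)²)*(1 + 2*(-4 + 2*(-105)²))) = 77*((-4 + 2*11025)*(1 + 2*(-4 + 2*11025))) = 77*((-4 + 22050)*(1 + 2*(-4 + 22050))) = 77*(22046*(1 + 2*22046)) = 77*(22046*(1 + 44092)) = 77*(22046*44093) = 77*972074278 = 74849719406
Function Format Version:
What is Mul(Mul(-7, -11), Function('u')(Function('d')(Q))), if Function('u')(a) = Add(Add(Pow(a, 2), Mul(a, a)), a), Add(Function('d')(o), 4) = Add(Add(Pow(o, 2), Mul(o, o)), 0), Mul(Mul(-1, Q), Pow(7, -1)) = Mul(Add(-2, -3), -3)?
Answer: 74849719406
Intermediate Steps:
Q = -105 (Q = Mul(-7, Mul(Add(-2, -3), -3)) = Mul(-7, Mul(-5, -3)) = Mul(-7, 15) = -105)
Function('d')(o) = Add(-4, Mul(2, Pow(o, 2))) (Function('d')(o) = Add(-4, Add(Add(Pow(o, 2), Mul(o, o)), 0)) = Add(-4, Add(Add(Pow(o, 2), Pow(o, 2)), 0)) = Add(-4, Add(Mul(2, Pow(o, 2)), 0)) = Add(-4, Mul(2, Pow(o, 2))))
Function('u')(a) = Add(a, Mul(2, Pow(a, 2))) (Function('u')(a) = Add(Add(Pow(a, 2), Pow(a, 2)), a) = Add(Mul(2, Pow(a, 2)), a) = Add(a, Mul(2, Pow(a, 2))))
Mul(Mul(-7, -11), Function('u')(Function('d')(Q))) = Mul(Mul(-7, -11), Mul(Add(-4, Mul(2, Pow(-105, 2))), Add(1, Mul(2, Add(-4, Mul(2, Pow(-105, 2))))))) = Mul(77, Mul(Add(-4, Mul(2, 11025)), Add(1, Mul(2, Add(-4, Mul(2, 11025)))))) = Mul(77, Mul(Add(-4, 22050), Add(1, Mul(2, Add(-4, 22050))))) = Mul(77, Mul(22046, Add(1, Mul(2, 22046)))) = Mul(77, Mul(22046, Add(1, 44092))) = Mul(77, Mul(22046, 44093)) = Mul(77, 972074278) = 74849719406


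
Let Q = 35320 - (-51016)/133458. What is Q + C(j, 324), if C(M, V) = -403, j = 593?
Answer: 2330002001/66729 ≈ 34917.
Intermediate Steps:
Q = 2356893788/66729 (Q = 35320 - (-51016)/133458 = 35320 - 1*(-25508/66729) = 35320 + 25508/66729 = 2356893788/66729 ≈ 35320.)
Q + C(j, 324) = 2356893788/66729 - 403 = 2330002001/66729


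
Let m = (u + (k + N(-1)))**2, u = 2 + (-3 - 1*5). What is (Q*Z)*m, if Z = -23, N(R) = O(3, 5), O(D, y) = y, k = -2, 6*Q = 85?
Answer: -5865/2 ≈ -2932.5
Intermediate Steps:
Q = 85/6 (Q = (1/6)*85 = 85/6 ≈ 14.167)
N(R) = 5
u = -6 (u = 2 + (-3 - 5) = 2 - 8 = -6)
m = 9 (m = (-6 + (-2 + 5))**2 = (-6 + 3)**2 = (-3)**2 = 9)
(Q*Z)*m = ((85/6)*(-23))*9 = -1955/6*9 = -5865/2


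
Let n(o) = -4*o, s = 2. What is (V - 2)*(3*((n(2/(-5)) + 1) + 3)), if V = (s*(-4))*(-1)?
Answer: 504/5 ≈ 100.80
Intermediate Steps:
V = 8 (V = (2*(-4))*(-1) = -8*(-1) = 8)
(V - 2)*(3*((n(2/(-5)) + 1) + 3)) = (8 - 2)*(3*((-8/(-5) + 1) + 3)) = 6*(3*((-8*(-1)/5 + 1) + 3)) = 6*(3*((-4*(-⅖) + 1) + 3)) = 6*(3*((8/5 + 1) + 3)) = 6*(3*(13/5 + 3)) = 6*(3*(28/5)) = 6*(84/5) = 504/5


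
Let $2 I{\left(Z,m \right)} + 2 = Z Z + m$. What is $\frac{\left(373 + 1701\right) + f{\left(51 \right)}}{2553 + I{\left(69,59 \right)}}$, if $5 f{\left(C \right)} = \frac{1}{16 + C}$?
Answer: $\frac{231597}{554090} \approx 0.41798$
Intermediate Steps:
$I{\left(Z,m \right)} = -1 + \frac{m}{2} + \frac{Z^{2}}{2}$ ($I{\left(Z,m \right)} = -1 + \frac{Z Z + m}{2} = -1 + \frac{Z^{2} + m}{2} = -1 + \frac{m + Z^{2}}{2} = -1 + \left(\frac{m}{2} + \frac{Z^{2}}{2}\right) = -1 + \frac{m}{2} + \frac{Z^{2}}{2}$)
$f{\left(C \right)} = \frac{1}{5 \left(16 + C\right)}$
$\frac{\left(373 + 1701\right) + f{\left(51 \right)}}{2553 + I{\left(69,59 \right)}} = \frac{\left(373 + 1701\right) + \frac{1}{5 \left(16 + 51\right)}}{2553 + \left(-1 + \frac{1}{2} \cdot 59 + \frac{69^{2}}{2}\right)} = \frac{2074 + \frac{1}{5 \cdot 67}}{2553 + \left(-1 + \frac{59}{2} + \frac{1}{2} \cdot 4761\right)} = \frac{2074 + \frac{1}{5} \cdot \frac{1}{67}}{2553 + \left(-1 + \frac{59}{2} + \frac{4761}{2}\right)} = \frac{2074 + \frac{1}{335}}{2553 + 2409} = \frac{694791}{335 \cdot 4962} = \frac{694791}{335} \cdot \frac{1}{4962} = \frac{231597}{554090}$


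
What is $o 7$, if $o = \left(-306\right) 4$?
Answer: $-8568$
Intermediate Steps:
$o = -1224$
$o 7 = \left(-1224\right) 7 = -8568$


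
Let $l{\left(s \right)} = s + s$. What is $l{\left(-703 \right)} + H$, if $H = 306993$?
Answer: $305587$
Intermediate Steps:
$l{\left(s \right)} = 2 s$
$l{\left(-703 \right)} + H = 2 \left(-703\right) + 306993 = -1406 + 306993 = 305587$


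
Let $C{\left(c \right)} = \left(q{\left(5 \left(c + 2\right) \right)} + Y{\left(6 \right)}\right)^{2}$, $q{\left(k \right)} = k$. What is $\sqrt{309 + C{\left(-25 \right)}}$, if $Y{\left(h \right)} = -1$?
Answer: $\sqrt{13765} \approx 117.32$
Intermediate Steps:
$C{\left(c \right)} = \left(9 + 5 c\right)^{2}$ ($C{\left(c \right)} = \left(5 \left(c + 2\right) - 1\right)^{2} = \left(5 \left(2 + c\right) - 1\right)^{2} = \left(\left(10 + 5 c\right) - 1\right)^{2} = \left(9 + 5 c\right)^{2}$)
$\sqrt{309 + C{\left(-25 \right)}} = \sqrt{309 + \left(9 + 5 \left(-25\right)\right)^{2}} = \sqrt{309 + \left(9 - 125\right)^{2}} = \sqrt{309 + \left(-116\right)^{2}} = \sqrt{309 + 13456} = \sqrt{13765}$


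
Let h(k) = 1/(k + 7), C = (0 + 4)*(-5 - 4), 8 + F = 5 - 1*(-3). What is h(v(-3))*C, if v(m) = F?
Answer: -36/7 ≈ -5.1429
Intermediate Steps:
F = 0 (F = -8 + (5 - 1*(-3)) = -8 + (5 + 3) = -8 + 8 = 0)
v(m) = 0
C = -36 (C = 4*(-9) = -36)
h(k) = 1/(7 + k)
h(v(-3))*C = -36/(7 + 0) = -36/7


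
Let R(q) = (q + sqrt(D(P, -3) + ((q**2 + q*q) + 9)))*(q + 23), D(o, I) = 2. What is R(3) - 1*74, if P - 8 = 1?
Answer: 4 + 26*sqrt(29) ≈ 144.01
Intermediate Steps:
P = 9 (P = 8 + 1 = 9)
R(q) = (23 + q)*(q + sqrt(11 + 2*q**2)) (R(q) = (q + sqrt(2 + ((q**2 + q*q) + 9)))*(q + 23) = (q + sqrt(2 + ((q**2 + q**2) + 9)))*(23 + q) = (q + sqrt(2 + (2*q**2 + 9)))*(23 + q) = (q + sqrt(2 + (9 + 2*q**2)))*(23 + q) = (q + sqrt(11 + 2*q**2))*(23 + q) = (23 + q)*(q + sqrt(11 + 2*q**2)))
R(3) - 1*74 = (3**2 + 23*3 + 23*sqrt(11 + 2*3**2) + 3*sqrt(11 + 2*3**2)) - 1*74 = (9 + 69 + 23*sqrt(11 + 2*9) + 3*sqrt(11 + 2*9)) - 74 = (9 + 69 + 23*sqrt(11 + 18) + 3*sqrt(11 + 18)) - 74 = (9 + 69 + 23*sqrt(29) + 3*sqrt(29)) - 74 = (78 + 26*sqrt(29)) - 74 = 4 + 26*sqrt(29)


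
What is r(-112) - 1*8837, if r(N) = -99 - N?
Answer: -8824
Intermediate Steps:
r(-112) - 1*8837 = (-99 - 1*(-112)) - 1*8837 = (-99 + 112) - 8837 = 13 - 8837 = -8824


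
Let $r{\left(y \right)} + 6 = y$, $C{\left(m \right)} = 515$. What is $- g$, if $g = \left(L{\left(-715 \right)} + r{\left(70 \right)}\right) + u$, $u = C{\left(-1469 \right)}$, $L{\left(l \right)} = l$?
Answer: $136$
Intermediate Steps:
$r{\left(y \right)} = -6 + y$
$u = 515$
$g = -136$ ($g = \left(-715 + \left(-6 + 70\right)\right) + 515 = \left(-715 + 64\right) + 515 = -651 + 515 = -136$)
$- g = \left(-1\right) \left(-136\right) = 136$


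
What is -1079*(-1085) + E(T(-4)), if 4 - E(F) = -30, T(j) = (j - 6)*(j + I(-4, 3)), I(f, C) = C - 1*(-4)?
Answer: 1170749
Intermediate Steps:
I(f, C) = 4 + C (I(f, C) = C + 4 = 4 + C)
T(j) = (-6 + j)*(7 + j) (T(j) = (j - 6)*(j + (4 + 3)) = (-6 + j)*(j + 7) = (-6 + j)*(7 + j))
E(F) = 34 (E(F) = 4 - 1*(-30) = 4 + 30 = 34)
-1079*(-1085) + E(T(-4)) = -1079*(-1085) + 34 = 1170715 + 34 = 1170749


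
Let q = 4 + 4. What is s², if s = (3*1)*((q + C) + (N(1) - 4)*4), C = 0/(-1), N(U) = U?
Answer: 144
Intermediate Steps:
C = 0 (C = 0*(-1) = 0)
q = 8
s = -12 (s = (3*1)*((8 + 0) + (1 - 4)*4) = 3*(8 - 3*4) = 3*(8 - 12) = 3*(-4) = -12)
s² = (-12)² = 144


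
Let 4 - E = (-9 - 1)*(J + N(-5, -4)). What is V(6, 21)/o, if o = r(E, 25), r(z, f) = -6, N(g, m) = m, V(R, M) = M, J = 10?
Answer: -7/2 ≈ -3.5000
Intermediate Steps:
E = 64 (E = 4 - (-9 - 1)*(10 - 4) = 4 - (-10)*6 = 4 - 1*(-60) = 4 + 60 = 64)
o = -6
V(6, 21)/o = 21/(-6) = 21*(-⅙) = -7/2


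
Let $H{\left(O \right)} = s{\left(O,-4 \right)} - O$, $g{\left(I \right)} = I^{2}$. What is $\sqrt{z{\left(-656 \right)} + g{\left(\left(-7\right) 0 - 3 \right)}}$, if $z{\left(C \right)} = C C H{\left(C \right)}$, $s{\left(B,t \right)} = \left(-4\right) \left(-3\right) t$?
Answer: $\sqrt{261644297} \approx 16175.0$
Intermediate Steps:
$s{\left(B,t \right)} = 12 t$
$H{\left(O \right)} = -48 - O$ ($H{\left(O \right)} = 12 \left(-4\right) - O = -48 - O$)
$z{\left(C \right)} = C^{2} \left(-48 - C\right)$ ($z{\left(C \right)} = C C \left(-48 - C\right) = C^{2} \left(-48 - C\right)$)
$\sqrt{z{\left(-656 \right)} + g{\left(\left(-7\right) 0 - 3 \right)}} = \sqrt{\left(-656\right)^{2} \left(-48 - -656\right) + \left(\left(-7\right) 0 - 3\right)^{2}} = \sqrt{430336 \left(-48 + 656\right) + \left(0 - 3\right)^{2}} = \sqrt{430336 \cdot 608 + \left(-3\right)^{2}} = \sqrt{261644288 + 9} = \sqrt{261644297}$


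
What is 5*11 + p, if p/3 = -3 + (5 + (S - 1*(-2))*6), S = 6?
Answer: 205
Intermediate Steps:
p = 150 (p = 3*(-3 + (5 + (6 - 1*(-2))*6)) = 3*(-3 + (5 + (6 + 2)*6)) = 3*(-3 + (5 + 8*6)) = 3*(-3 + (5 + 48)) = 3*(-3 + 53) = 3*50 = 150)
5*11 + p = 5*11 + 150 = 55 + 150 = 205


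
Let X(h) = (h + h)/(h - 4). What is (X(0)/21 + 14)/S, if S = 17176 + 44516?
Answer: 7/30846 ≈ 0.00022693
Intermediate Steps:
S = 61692
X(h) = 2*h/(-4 + h) (X(h) = (2*h)/(-4 + h) = 2*h/(-4 + h))
(X(0)/21 + 14)/S = ((2*0/(-4 + 0))/21 + 14)/61692 = ((2*0/(-4))/21 + 14)*(1/61692) = ((2*0*(-1/4))/21 + 14)*(1/61692) = ((1/21)*0 + 14)*(1/61692) = (0 + 14)*(1/61692) = 14*(1/61692) = 7/30846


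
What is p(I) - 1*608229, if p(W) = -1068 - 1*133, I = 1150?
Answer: -609430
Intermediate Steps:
p(W) = -1201 (p(W) = -1068 - 133 = -1201)
p(I) - 1*608229 = -1201 - 1*608229 = -1201 - 608229 = -609430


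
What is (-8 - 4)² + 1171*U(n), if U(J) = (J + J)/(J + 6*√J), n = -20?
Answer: 6863/7 + 3513*I*√5/7 ≈ 980.43 + 1122.2*I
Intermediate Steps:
U(J) = 2*J/(J + 6*√J) (U(J) = (2*J)/(J + 6*√J) = 2*J/(J + 6*√J))
(-8 - 4)² + 1171*U(n) = (-8 - 4)² + 1171*(2*(-20)/(-20 + 6*√(-20))) = (-12)² + 1171*(2*(-20)/(-20 + 6*(2*I*√5))) = 144 + 1171*(2*(-20)/(-20 + 12*I*√5)) = 144 + 1171*(-40/(-20 + 12*I*√5)) = 144 - 46840/(-20 + 12*I*√5)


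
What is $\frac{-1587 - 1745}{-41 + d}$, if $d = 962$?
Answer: $- \frac{3332}{921} \approx -3.6178$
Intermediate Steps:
$\frac{-1587 - 1745}{-41 + d} = \frac{-1587 - 1745}{-41 + 962} = - \frac{3332}{921}$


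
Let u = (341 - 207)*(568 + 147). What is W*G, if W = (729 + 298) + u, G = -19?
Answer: -1839903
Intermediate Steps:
u = 95810 (u = 134*715 = 95810)
W = 96837 (W = (729 + 298) + 95810 = 1027 + 95810 = 96837)
W*G = 96837*(-19) = -1839903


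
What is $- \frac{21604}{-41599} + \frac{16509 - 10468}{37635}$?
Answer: $\frac{1064366099}{1565578365} \approx 0.67986$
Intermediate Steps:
$- \frac{21604}{-41599} + \frac{16509 - 10468}{37635} = \left(-21604\right) \left(- \frac{1}{41599}\right) + 6041 \cdot \frac{1}{37635} = \frac{21604}{41599} + \frac{6041}{37635} = \frac{1064366099}{1565578365}$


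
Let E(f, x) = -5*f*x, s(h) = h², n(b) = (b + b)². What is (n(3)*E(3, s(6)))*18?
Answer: -349920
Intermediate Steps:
n(b) = 4*b² (n(b) = (2*b)² = 4*b²)
E(f, x) = -5*f*x
(n(3)*E(3, s(6)))*18 = ((4*3²)*(-5*3*6²))*18 = ((4*9)*(-5*3*36))*18 = (36*(-540))*18 = -19440*18 = -349920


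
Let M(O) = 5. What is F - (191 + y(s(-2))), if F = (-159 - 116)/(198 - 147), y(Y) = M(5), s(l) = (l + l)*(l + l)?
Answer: -10271/51 ≈ -201.39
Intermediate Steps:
s(l) = 4*l**2 (s(l) = (2*l)*(2*l) = 4*l**2)
y(Y) = 5
F = -275/51 ≈ -5.3922
F - (191 + y(s(-2))) = -275/51 - (191 + 5) = -275/51 - 1*196 = -275/51 - 196 = -10271/51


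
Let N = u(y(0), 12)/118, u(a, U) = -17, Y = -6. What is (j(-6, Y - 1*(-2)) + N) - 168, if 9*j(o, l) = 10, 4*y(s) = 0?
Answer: -177389/1062 ≈ -167.03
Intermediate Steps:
y(s) = 0 (y(s) = (1/4)*0 = 0)
N = -17/118 ≈ -0.14407
j(o, l) = 10/9 (j(o, l) = (1/9)*10 = 10/9)
(j(-6, Y - 1*(-2)) + N) - 168 = (10/9 - 17/118) - 168 = 1027/1062 - 168 = -177389/1062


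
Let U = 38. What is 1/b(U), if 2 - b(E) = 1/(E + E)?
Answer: 76/151 ≈ 0.50331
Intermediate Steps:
b(E) = 2 - 1/(2*E) (b(E) = 2 - 1/(E + E) = 2 - 1/(2*E))
1/b(U) = 1/(2 - ½/38) = 1/(2 - ½*1/38) = 1/(2 - 1/76) = 1/(151/76) = 76/151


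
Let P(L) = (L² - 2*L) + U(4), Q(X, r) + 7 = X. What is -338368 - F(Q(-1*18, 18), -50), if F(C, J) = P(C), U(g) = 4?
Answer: -339047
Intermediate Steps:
Q(X, r) = -7 + X
P(L) = 4 + L² - 2*L (P(L) = (L² - 2*L) + 4 = 4 + L² - 2*L)
F(C, J) = 4 + C² - 2*C
-338368 - F(Q(-1*18, 18), -50) = -338368 - (4 + (-7 - 1*18)² - 2*(-7 - 1*18)) = -338368 - (4 + (-7 - 18)² - 2*(-7 - 18)) = -338368 - (4 + (-25)² - 2*(-25)) = -338368 - (4 + 625 + 50) = -338368 - 1*679 = -338368 - 679 = -339047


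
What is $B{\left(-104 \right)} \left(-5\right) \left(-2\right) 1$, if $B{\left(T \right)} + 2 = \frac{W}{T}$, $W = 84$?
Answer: $- \frac{365}{13} \approx -28.077$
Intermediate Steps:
$B{\left(T \right)} = -2 + \frac{84}{T}$
$B{\left(-104 \right)} \left(-5\right) \left(-2\right) 1 = \left(-2 + \frac{84}{-104}\right) \left(-5\right) \left(-2\right) 1 = \left(-2 + 84 \left(- \frac{1}{104}\right)\right) 10 \cdot 1 = \left(-2 - \frac{21}{26}\right) 10 = \left(- \frac{73}{26}\right) 10 = - \frac{365}{13}$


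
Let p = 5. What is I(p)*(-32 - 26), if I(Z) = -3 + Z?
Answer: -116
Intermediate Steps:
I(p)*(-32 - 26) = (-3 + 5)*(-32 - 26) = 2*(-58) = -116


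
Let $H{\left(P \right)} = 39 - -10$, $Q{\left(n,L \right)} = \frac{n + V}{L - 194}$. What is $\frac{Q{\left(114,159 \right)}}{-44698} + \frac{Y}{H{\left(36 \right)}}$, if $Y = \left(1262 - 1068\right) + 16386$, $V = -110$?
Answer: $\frac{1852732114}{5475505} \approx 338.37$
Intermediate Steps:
$Y = 16580$ ($Y = 194 + 16386 = 16580$)
$Q{\left(n,L \right)} = \frac{-110 + n}{-194 + L}$ ($Q{\left(n,L \right)} = \frac{n - 110}{L - 194} = \frac{-110 + n}{-194 + L}$)
$H{\left(P \right)} = 49$ ($H{\left(P \right)} = 39 + 10 = 49$)
$\frac{Q{\left(114,159 \right)}}{-44698} + \frac{Y}{H{\left(36 \right)}} = \frac{\frac{1}{-194 + 159} \left(-110 + 114\right)}{-44698} + \frac{16580}{49} = \frac{1}{-35} \cdot 4 \left(- \frac{1}{44698}\right) + 16580 \cdot \frac{1}{49} = \left(- \frac{1}{35}\right) 4 \left(- \frac{1}{44698}\right) + \frac{16580}{49} = \left(- \frac{4}{35}\right) \left(- \frac{1}{44698}\right) + \frac{16580}{49} = \frac{2}{782215} + \frac{16580}{49} = \frac{1852732114}{5475505}$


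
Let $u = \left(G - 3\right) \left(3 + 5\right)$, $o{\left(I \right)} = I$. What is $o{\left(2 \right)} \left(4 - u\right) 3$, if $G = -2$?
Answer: $264$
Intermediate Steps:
$u = -40$ ($u = \left(-2 - 3\right) \left(3 + 5\right) = \left(-5\right) 8 = -40$)
$o{\left(2 \right)} \left(4 - u\right) 3 = 2 \left(4 - -40\right) 3 = 2 \left(4 + 40\right) 3 = 2 \cdot 44 \cdot 3 = 88 \cdot 3 = 264$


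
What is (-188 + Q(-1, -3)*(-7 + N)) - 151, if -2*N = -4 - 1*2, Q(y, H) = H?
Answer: -327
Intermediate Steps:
N = 3 (N = -(-4 - 1*2)/2 = -(-4 - 2)/2 = -½*(-6) = 3)
(-188 + Q(-1, -3)*(-7 + N)) - 151 = (-188 - 3*(-7 + 3)) - 151 = (-188 - 3*(-4)) - 151 = (-188 + 12) - 151 = -176 - 151 = -327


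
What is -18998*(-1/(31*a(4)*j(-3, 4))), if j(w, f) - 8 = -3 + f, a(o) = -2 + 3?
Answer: 18998/279 ≈ 68.093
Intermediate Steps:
a(o) = 1
j(w, f) = 5 + f (j(w, f) = 8 + (-3 + f) = 5 + f)
-18998*(-1/(31*a(4)*j(-3, 4))) = -18998*(-1/(31*(5 + 4))) = -18998/((-31*9)) = -18998/(-279) = -18998*(-1/279) = 18998/279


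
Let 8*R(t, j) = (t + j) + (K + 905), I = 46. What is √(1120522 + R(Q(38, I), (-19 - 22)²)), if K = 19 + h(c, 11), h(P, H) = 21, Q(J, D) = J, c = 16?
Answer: √1120855 ≈ 1058.7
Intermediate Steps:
K = 40 (K = 19 + 21 = 40)
R(t, j) = 945/8 + j/8 + t/8 (R(t, j) = ((t + j) + (40 + 905))/8 = ((j + t) + 945)/8 = (945 + j + t)/8 = 945/8 + j/8 + t/8)
√(1120522 + R(Q(38, I), (-19 - 22)²)) = √(1120522 + (945/8 + (-19 - 22)²/8 + (⅛)*38)) = √(1120522 + (945/8 + (⅛)*(-41)² + 19/4)) = √(1120522 + (945/8 + (⅛)*1681 + 19/4)) = √(1120522 + (945/8 + 1681/8 + 19/4)) = √(1120522 + 333) = √1120855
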